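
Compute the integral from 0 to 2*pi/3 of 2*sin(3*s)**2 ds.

Use the identity sin^2(3*s) = (1 - cos(6*s))/2.
An antiderivative is F(s) = s - sin(6*s)/6.
Then F(2*pi/3) - F(0) = (2*pi/3) - (0) = 2*pi/3.

2*pi/3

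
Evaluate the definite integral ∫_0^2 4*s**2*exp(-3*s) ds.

Integrate by parts twice (u = s^2, dv = 4*exp(-3*s) ds).
An antiderivative is F(s) = (-36*s**2 - 24*s - 8)*exp(-3*s)/27.
Then F(2) - F(0) = (-200*exp(-6)/27) - (-8/27) = 8/27 - 200*exp(-6)/27.

8/27 - 200*exp(-6)/27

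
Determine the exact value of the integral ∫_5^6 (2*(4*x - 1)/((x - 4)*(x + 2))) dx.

-3*log(7) + 14*log(2)

Factor the denominator: x**2 - 2*x - 8 = (x + 2)(x - 4).
Partial fractions: 2*(4*x - 1)/((x - 4)*(x + 2)) = 3/(x + 2) + 5/(x - 4).
An antiderivative is F(x) = 5*log(x - 4) + 3*log(x + 2).
Then F(6) - F(5) = (14*log(2)) - (3*log(7)) = -3*log(7) + 14*log(2).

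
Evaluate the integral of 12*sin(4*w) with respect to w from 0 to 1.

3 - 3*cos(4)

Let u = 4*w, so du = 4 dw. When w = 0, u = 0; when w = 1, u = 4.
The integral becomes 3·∫ sin(u) du from 0 to 4, with antiderivative -3*cos(u).
Back in w: F(w) = -3*cos(4*w).
Then F(1) - F(0) = (-3*cos(4)) - (-3) = 3 - 3*cos(4).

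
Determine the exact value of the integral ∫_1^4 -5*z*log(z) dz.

Integrate by parts once (u = ln z, dv = -5*z dz).
An antiderivative is F(z) = -5*z**2*(2*log(z) - 1)/4.
Then F(4) - F(1) = (20 - 80*log(2)) - (5/4) = 75/4 - 80*log(2).

75/4 - 80*log(2)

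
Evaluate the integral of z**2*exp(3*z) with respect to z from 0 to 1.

-2/27 + 5*exp(3)/27

Integrate by parts twice (u = z^2, dv = exp(3*z) dz).
An antiderivative is F(z) = (9*z**2 - 6*z + 2)*exp(3*z)/27.
Then F(1) - F(0) = (5*exp(3)/27) - (2/27) = -2/27 + 5*exp(3)/27.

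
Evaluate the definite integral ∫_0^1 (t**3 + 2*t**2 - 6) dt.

By the power rule, an antiderivative is F(t) = t**4/4 + 2*t**3/3 - 6*t.
Then F(1) - F(0) = (-61/12) - (0) = -61/12.

-61/12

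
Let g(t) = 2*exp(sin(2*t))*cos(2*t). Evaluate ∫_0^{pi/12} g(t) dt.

-1 + exp(1/2)

Let u = sin(2*t), so du = 2*cos(2*t) dt. When t = 0, u = 0; when t = pi/12, u = 1/2.
The integral becomes ∫ exp(u) du from 0 to 1/2, with antiderivative exp(u).
Back in t: F(t) = exp(sin(2*t)).
Then F(pi/12) - F(0) = (exp(1/2)) - (1) = -1 + exp(1/2).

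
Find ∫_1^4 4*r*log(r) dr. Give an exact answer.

Integrate by parts once (u = ln r, dv = 4*r dr).
An antiderivative is F(r) = r**2*(2*log(r) - 1).
Then F(4) - F(1) = (-16 + 64*log(2)) - (-1) = -15 + 64*log(2).

-15 + 64*log(2)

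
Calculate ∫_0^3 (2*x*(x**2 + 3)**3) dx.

20655/4

Let u = x**2 + 3, so du = 2*x dx. When x = 0, u = 3; when x = 3, u = 12.
The integral becomes ∫ u**3 du from 3 to 12, with antiderivative u**4/4.
Back in x: F(x) = (x**2 + 3)**4/4.
Then F(3) - F(0) = (5184) - (81/4) = 20655/4.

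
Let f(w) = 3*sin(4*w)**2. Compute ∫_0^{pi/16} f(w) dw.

Use the identity sin^2(4*w) = (1 - cos(8*w))/2.
An antiderivative is F(w) = 3*w/2 - 3*sin(8*w)/16.
Then F(pi/16) - F(0) = (-3/16 + 3*pi/32) - (0) = -3/16 + 3*pi/32.

-3/16 + 3*pi/32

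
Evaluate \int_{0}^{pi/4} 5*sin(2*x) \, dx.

5/2

An antiderivative is F(x) = -5*cos(2*x)/2.
Then F(pi/4) - F(0) = (0) - (-5/2) = 5/2.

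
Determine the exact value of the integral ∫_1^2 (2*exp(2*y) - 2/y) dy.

An antiderivative is F(y) = exp(2*y) - 2*log(y).
Then F(2) - F(1) = (-log(4) + exp(4)) - (exp(2)) = -exp(2) - log(4) + exp(4).

-exp(2) - log(4) + exp(4)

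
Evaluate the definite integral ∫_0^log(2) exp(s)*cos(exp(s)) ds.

Let u = exp(s), so du = exp(s) ds. When s = 0, u = 1; when s = log(2), u = 2.
The integral becomes ∫ cos(u) du from 1 to 2, with antiderivative sin(u).
Back in s: F(s) = sin(exp(s)).
Then F(log(2)) - F(0) = (sin(2)) - (sin(1)) = -sin(1) + sin(2).

-sin(1) + sin(2)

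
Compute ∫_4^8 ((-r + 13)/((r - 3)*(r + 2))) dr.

log(27/5)

Factor the denominator: r**2 - r - 6 = (r + 2)(r - 3).
Partial fractions: (-r + 13)/((r - 3)*(r + 2)) = -3/(r + 2) + 2/(r - 3).
An antiderivative is F(r) = 2*log(r - 3) - 3*log(r + 2).
Then F(8) - F(4) = (-log(40)) - (-3*log(3) - 3*log(2)) = log(27/5).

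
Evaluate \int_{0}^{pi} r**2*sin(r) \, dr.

Integrate by parts twice (u = r^2, dv = sin(r) dr).
An antiderivative is F(r) = -r**2*cos(r) + 2*r*sin(r) + 2*cos(r).
Then F(pi) - F(0) = (-2 + pi**2) - (2) = -4 + pi**2.

-4 + pi**2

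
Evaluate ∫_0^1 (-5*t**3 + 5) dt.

By the power rule, an antiderivative is F(t) = -5*t**4/4 + 5*t.
Then F(1) - F(0) = (15/4) - (0) = 15/4.

15/4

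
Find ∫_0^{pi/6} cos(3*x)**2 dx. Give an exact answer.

Use the identity cos^2(3*x) = (1 + cos(6*x))/2.
An antiderivative is F(x) = x/2 + sin(6*x)/12.
Then F(pi/6) - F(0) = (pi/12) - (0) = pi/12.

pi/12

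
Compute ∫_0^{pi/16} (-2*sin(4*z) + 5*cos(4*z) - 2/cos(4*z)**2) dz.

An antiderivative is F(z) = 5*sin(4*z)/4 + cos(4*z)/2 - tan(4*z)/2.
Then F(pi/16) - F(0) = (-1/2 + 7*sqrt(2)/8) - (1/2) = -1 + 7*sqrt(2)/8.

-1 + 7*sqrt(2)/8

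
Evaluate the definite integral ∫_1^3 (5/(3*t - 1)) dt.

An antiderivative is F(t) = 5*log(3*t - 1)/3.
Then F(3) - F(1) = (log(32)) - (5*log(2)/3) = 10*log(2)/3.

10*log(2)/3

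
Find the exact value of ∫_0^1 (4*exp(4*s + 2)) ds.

Let u = 4*s + 2, so du = 4 ds. When s = 0, u = 2; when s = 1, u = 6.
The integral becomes ∫ exp(u) du from 2 to 6, with antiderivative exp(u).
Back in s: F(s) = exp(4*s + 2).
Then F(1) - F(0) = (exp(6)) - (exp(2)) = -exp(2) + exp(6).

-exp(2) + exp(6)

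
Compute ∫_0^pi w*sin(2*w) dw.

Integrate by parts once (u = w, dv = sin(2*w) dw).
An antiderivative is F(w) = -w*cos(2*w)/2 + sin(2*w)/4.
Then F(pi) - F(0) = (-pi/2) - (0) = -pi/2.

-pi/2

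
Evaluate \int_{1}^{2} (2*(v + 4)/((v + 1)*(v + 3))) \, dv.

Factor the denominator: v**2 + 4*v + 3 = (v + 3)(v + 1).
Partial fractions: 2*(v + 4)/((v + 1)*(v + 3)) = -1/(v + 3) + 3/(v + 1).
An antiderivative is F(v) = 3*log(v + 1) - log(v + 3).
Then F(2) - F(1) = (log(27/5)) - (log(2)) = log(27/10).

log(27/10)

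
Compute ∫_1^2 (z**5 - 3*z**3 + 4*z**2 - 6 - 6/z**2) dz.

By the power rule, an antiderivative is F(z) = z**6/6 - 3*z**4/4 + 4*z**3/3 - 6*z + 6/z.
Then F(2) - F(1) = (1/3) - (3/4) = -5/12.

-5/12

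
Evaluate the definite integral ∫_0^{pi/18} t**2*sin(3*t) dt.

-2/27 - sqrt(3)*pi**2/1944 + pi/162 + sqrt(3)/27

Integrate by parts twice (u = t^2, dv = sin(3*t) dt).
An antiderivative is F(t) = -t**2*cos(3*t)/3 + 2*t*sin(3*t)/9 + 2*cos(3*t)/27.
Then F(pi/18) - F(0) = (-sqrt(3)*pi**2/1944 + pi/162 + sqrt(3)/27) - (2/27) = -2/27 - sqrt(3)*pi**2/1944 + pi/162 + sqrt(3)/27.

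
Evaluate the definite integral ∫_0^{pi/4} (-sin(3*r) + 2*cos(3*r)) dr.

-1/3 + sqrt(2)/6

An antiderivative is F(r) = 2*sin(3*r)/3 + cos(3*r)/3.
Then F(pi/4) - F(0) = (sqrt(2)/6) - (1/3) = -1/3 + sqrt(2)/6.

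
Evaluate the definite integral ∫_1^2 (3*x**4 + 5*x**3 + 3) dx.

By the power rule, an antiderivative is F(x) = 3*x**5/5 + 5*x**4/4 + 3*x.
Then F(2) - F(1) = (226/5) - (97/20) = 807/20.

807/20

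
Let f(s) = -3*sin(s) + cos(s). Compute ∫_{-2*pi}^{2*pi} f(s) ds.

0

An antiderivative is F(s) = sin(s) + 3*cos(s).
Then F(2*pi) - F(-2*pi) = (3) - (3) = 0.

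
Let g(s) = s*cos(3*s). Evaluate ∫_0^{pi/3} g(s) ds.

-2/9

Integrate by parts once (u = s, dv = cos(3*s) ds).
An antiderivative is F(s) = s*sin(3*s)/3 + cos(3*s)/9.
Then F(pi/3) - F(0) = (-1/9) - (1/9) = -2/9.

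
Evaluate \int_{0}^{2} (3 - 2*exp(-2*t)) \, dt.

An antiderivative is F(t) = 3*t + exp(-2*t).
Then F(2) - F(0) = (exp(-4) + 6) - (1) = exp(-4) + 5.

exp(-4) + 5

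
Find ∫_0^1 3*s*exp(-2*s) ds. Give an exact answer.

3/4 - 9*exp(-2)/4

Integrate by parts once (u = s, dv = 3*exp(-2*s) ds).
An antiderivative is F(s) = (-6*s - 3)*exp(-2*s)/4.
Then F(1) - F(0) = (-9*exp(-2)/4) - (-3/4) = 3/4 - 9*exp(-2)/4.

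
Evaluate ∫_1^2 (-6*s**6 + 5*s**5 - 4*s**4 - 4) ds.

-5961/70

By the power rule, an antiderivative is F(s) = -6*s**7/7 + 5*s**6/6 - 4*s**5/5 - 4*s.
Then F(2) - F(1) = (-9448/105) - (-1013/210) = -5961/70.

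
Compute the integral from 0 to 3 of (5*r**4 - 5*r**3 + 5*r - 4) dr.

By the power rule, an antiderivative is F(r) = r**5 - 5*r**4/4 + 5*r**2/2 - 4*r.
Then F(3) - F(0) = (609/4) - (0) = 609/4.

609/4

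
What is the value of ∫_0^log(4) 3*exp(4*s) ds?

Let u = exp(s), so du = exp(s) ds. When s = 0, u = 1; when s = log(4), u = 4.
The integral becomes 3·∫ u**3 du from 1 to 4, with antiderivative 3*u**4/4.
Back in s: F(s) = 3*exp(4*s)/4.
Then F(log(4)) - F(0) = (192) - (3/4) = 765/4.

765/4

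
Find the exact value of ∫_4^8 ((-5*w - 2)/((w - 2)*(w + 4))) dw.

-5*log(3) + 3*log(2)

Factor the denominator: w**2 + 2*w - 8 = (w + 4)(w - 2).
Partial fractions: (-5*w - 2)/((w - 2)*(w + 4)) = -3/(w + 4) - 2/(w - 2).
An antiderivative is F(w) = -2*log(w - 2) - 3*log(w + 4).
Then F(8) - F(4) = (-8*log(2) - 5*log(3)) - (-11*log(2)) = -5*log(3) + 3*log(2).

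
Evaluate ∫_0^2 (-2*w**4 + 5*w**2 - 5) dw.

-142/15

By the power rule, an antiderivative is F(w) = -2*w**5/5 + 5*w**3/3 - 5*w.
Then F(2) - F(0) = (-142/15) - (0) = -142/15.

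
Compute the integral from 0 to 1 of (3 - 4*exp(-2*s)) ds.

2*exp(-2) + 1

An antiderivative is F(s) = 3*s + 2*exp(-2*s).
Then F(1) - F(0) = (2*exp(-2) + 3) - (2) = 2*exp(-2) + 1.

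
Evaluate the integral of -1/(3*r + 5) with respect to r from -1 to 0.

-log(5)/3 + log(2)/3

An antiderivative is F(r) = -log(3*r + 5)/3.
Then F(0) - F(-1) = (-log(5)/3) - (-log(2)/3) = -log(5)/3 + log(2)/3.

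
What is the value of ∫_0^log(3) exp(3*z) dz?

26/3

Let u = exp(z), so du = exp(z) dz. When z = 0, u = 1; when z = log(3), u = 3.
The integral becomes ∫ u**2 du from 1 to 3, with antiderivative u**3/3.
Back in z: F(z) = exp(3*z)/3.
Then F(log(3)) - F(0) = (9) - (1/3) = 26/3.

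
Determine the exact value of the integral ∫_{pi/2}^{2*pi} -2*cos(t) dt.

An antiderivative is F(t) = -2*sin(t).
Then F(2*pi) - F(pi/2) = (0) - (-2) = 2.

2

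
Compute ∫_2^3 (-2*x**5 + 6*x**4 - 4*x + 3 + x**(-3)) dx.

8857/360

By the power rule, an antiderivative is F(x) = -x**6/3 + 6*x**5/5 - 2*x**2 + 3*x - 1/(2*x**2).
Then F(3) - F(2) = (3559/90) - (1793/120) = 8857/360.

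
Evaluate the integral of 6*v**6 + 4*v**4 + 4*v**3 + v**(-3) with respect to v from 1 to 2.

By the power rule, an antiderivative is F(v) = 6*v**7/7 + 4*v**5/5 + v**4 - 1/(2*v**2).
Then F(2) - F(1) = (42333/280) - (151/70) = 41729/280.

41729/280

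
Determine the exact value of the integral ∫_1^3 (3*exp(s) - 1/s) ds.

An antiderivative is F(s) = 3*exp(s) - log(s).
Then F(3) - F(1) = (-log(3) + 3*exp(3)) - (3*exp(1)) = -3*exp(1) - log(3) + 3*exp(3).

-3*exp(1) - log(3) + 3*exp(3)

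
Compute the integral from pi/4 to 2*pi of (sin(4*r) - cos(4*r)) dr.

-1/2

An antiderivative is F(r) = -sin(4*r)/4 - cos(4*r)/4.
Then F(2*pi) - F(pi/4) = (-1/4) - (1/4) = -1/2.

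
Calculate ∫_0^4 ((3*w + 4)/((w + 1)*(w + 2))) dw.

Factor the denominator: w**2 + 3*w + 2 = (w + 2)(w + 1).
Partial fractions: (3*w + 4)/((w + 1)*(w + 2)) = 2/(w + 2) + 1/(w + 1).
An antiderivative is F(w) = log(w + 1) + 2*log(w + 2).
Then F(4) - F(0) = (2*log(2) + log(5) + 2*log(3)) - (log(4)) = log(45).

log(45)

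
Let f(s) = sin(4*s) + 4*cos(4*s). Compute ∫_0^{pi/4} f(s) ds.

An antiderivative is F(s) = sin(4*s) - cos(4*s)/4.
Then F(pi/4) - F(0) = (1/4) - (-1/4) = 1/2.

1/2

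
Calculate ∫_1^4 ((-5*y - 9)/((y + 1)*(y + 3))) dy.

Factor the denominator: y**2 + 4*y + 3 = (y + 3)(y + 1).
Partial fractions: (-5*y - 9)/((y + 1)*(y + 3)) = -3/(y + 3) - 2/(y + 1).
An antiderivative is F(y) = -2*log(y + 1) - 3*log(y + 3).
Then F(4) - F(1) = (-3*log(7) - 2*log(5)) - (-8*log(2)) = -3*log(7) - 2*log(5) + 8*log(2).

-3*log(7) - 2*log(5) + 8*log(2)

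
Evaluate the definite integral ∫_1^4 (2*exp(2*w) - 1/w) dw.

-exp(2) - log(4) + exp(8)

An antiderivative is F(w) = exp(2*w) - log(w).
Then F(4) - F(1) = (-log(4) + exp(8)) - (exp(2)) = -exp(2) - log(4) + exp(8).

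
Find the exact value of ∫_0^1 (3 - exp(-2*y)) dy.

An antiderivative is F(y) = 3*y + exp(-2*y)/2.
Then F(1) - F(0) = (exp(-2)/2 + 3) - (1/2) = exp(-2)/2 + 5/2.

exp(-2)/2 + 5/2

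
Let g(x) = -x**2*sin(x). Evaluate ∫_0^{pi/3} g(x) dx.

Integrate by parts twice (u = x^2, dv = -sin(x) dx).
An antiderivative is F(x) = x**2*cos(x) - 2*x*sin(x) - 2*cos(x).
Then F(pi/3) - F(0) = (-sqrt(3)*pi/3 - 1 + pi**2/18) - (-2) = -sqrt(3)*pi/3 + pi**2/18 + 1.

-sqrt(3)*pi/3 + pi**2/18 + 1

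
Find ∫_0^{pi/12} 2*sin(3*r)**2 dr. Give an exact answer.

Use the identity sin^2(3*r) = (1 - cos(6*r))/2.
An antiderivative is F(r) = r - sin(6*r)/6.
Then F(pi/12) - F(0) = (-1/6 + pi/12) - (0) = -1/6 + pi/12.

-1/6 + pi/12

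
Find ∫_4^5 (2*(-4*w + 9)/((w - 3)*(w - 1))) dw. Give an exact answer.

-13*log(2) + 5*log(3)

Factor the denominator: w**2 - 4*w + 3 = (w - 1)(w - 3).
Partial fractions: 2*(-4*w + 9)/((w - 3)*(w - 1)) = -5/(w - 1) - 3/(w - 3).
An antiderivative is F(w) = -3*log(w - 3) - 5*log(w - 1).
Then F(5) - F(4) = (-13*log(2)) - (-5*log(3)) = -13*log(2) + 5*log(3).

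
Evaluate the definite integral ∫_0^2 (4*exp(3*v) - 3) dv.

An antiderivative is F(v) = 4*exp(3*v)/3 - 3*v.
Then F(2) - F(0) = (-6 + 4*exp(6)/3) - (4/3) = -22/3 + 4*exp(6)/3.

-22/3 + 4*exp(6)/3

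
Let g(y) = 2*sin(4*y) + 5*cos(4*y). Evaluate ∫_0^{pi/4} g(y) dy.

1

An antiderivative is F(y) = 5*sin(4*y)/4 - cos(4*y)/2.
Then F(pi/4) - F(0) = (1/2) - (-1/2) = 1.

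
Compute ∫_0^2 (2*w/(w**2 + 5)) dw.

log(9/5)

Let u = w**2 + 5, so du = 2*w dw. When w = 0, u = 5; when w = 2, u = 9.
The integral becomes ∫ 1/u du from 5 to 9, with antiderivative log(u).
Back in w: F(w) = log(w**2 + 5).
Then F(2) - F(0) = (log(9)) - (log(5)) = log(9/5).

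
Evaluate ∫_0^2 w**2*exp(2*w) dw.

-1/4 + 5*exp(4)/4

Integrate by parts twice (u = w^2, dv = exp(2*w) dw).
An antiderivative is F(w) = (2*w**2 - 2*w + 1)*exp(2*w)/4.
Then F(2) - F(0) = (5*exp(4)/4) - (1/4) = -1/4 + 5*exp(4)/4.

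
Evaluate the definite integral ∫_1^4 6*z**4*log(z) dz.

Integrate by parts once (u = ln z, dv = 6*z**4 dz).
An antiderivative is F(z) = 6*z**5*(5*log(z) - 1)/25.
Then F(4) - F(1) = (-6144/25 + 12288*log(2)/5) - (-6/25) = -6138/25 + 12288*log(2)/5.

-6138/25 + 12288*log(2)/5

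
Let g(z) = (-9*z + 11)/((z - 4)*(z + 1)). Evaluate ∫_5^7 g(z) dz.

Factor the denominator: z**2 - 3*z - 4 = (z + 1)(z - 4).
Partial fractions: (-9*z + 11)/((z - 4)*(z + 1)) = -4/(z + 1) - 5/(z - 4).
An antiderivative is F(z) = -5*log(z - 4) - 4*log(z + 1).
Then F(7) - F(5) = (-12*log(2) - 5*log(3)) - (-4*log(3) - 4*log(2)) = -8*log(2) - log(3).

-8*log(2) - log(3)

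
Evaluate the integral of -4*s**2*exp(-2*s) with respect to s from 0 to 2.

Integrate by parts twice (u = s^2, dv = -4*exp(-2*s) ds).
An antiderivative is F(s) = (2*s**2 + 2*s + 1)*exp(-2*s).
Then F(2) - F(0) = (13*exp(-4)) - (1) = -1 + 13*exp(-4).

-1 + 13*exp(-4)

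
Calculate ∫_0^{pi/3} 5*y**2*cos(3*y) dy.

-10*pi/27

Integrate by parts twice (u = y^2, dv = 5*cos(3*y) dy).
An antiderivative is F(y) = 5*y**2*sin(3*y)/3 + 10*y*cos(3*y)/9 - 10*sin(3*y)/27.
Then F(pi/3) - F(0) = (-10*pi/27) - (0) = -10*pi/27.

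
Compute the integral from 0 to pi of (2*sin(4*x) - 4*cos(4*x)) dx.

0

An antiderivative is F(x) = -sin(4*x) - cos(4*x)/2.
Then F(pi) - F(0) = (-1/2) - (-1/2) = 0.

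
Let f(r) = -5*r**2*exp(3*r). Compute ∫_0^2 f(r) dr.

10/27 - 130*exp(6)/27

Integrate by parts twice (u = r^2, dv = -5*exp(3*r) dr).
An antiderivative is F(r) = (-45*r**2 + 30*r - 10)*exp(3*r)/27.
Then F(2) - F(0) = (-130*exp(6)/27) - (-10/27) = 10/27 - 130*exp(6)/27.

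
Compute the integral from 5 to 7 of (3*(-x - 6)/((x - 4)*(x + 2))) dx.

Factor the denominator: x**2 - 2*x - 8 = (x + 2)(x - 4).
Partial fractions: 3*(-x - 6)/((x - 4)*(x + 2)) = 2/(x + 2) - 5/(x - 4).
An antiderivative is F(x) = -5*log(x - 4) + 2*log(x + 2).
Then F(7) - F(5) = (-log(3)) - (log(49)) = -2*log(7) - log(3).

-2*log(7) - log(3)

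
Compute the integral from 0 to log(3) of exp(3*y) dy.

26/3

Let u = exp(y), so du = exp(y) dy. When y = 0, u = 1; when y = log(3), u = 3.
The integral becomes ∫ u**2 du from 1 to 3, with antiderivative u**3/3.
Back in y: F(y) = exp(3*y)/3.
Then F(log(3)) - F(0) = (9) - (1/3) = 26/3.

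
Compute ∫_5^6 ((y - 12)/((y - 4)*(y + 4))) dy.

log(50/81)

Factor the denominator: y**2 - 16 = (y + 4)(y - 4).
Partial fractions: (y - 12)/((y - 4)*(y + 4)) = 2/(y + 4) - 1/(y - 4).
An antiderivative is F(y) = -log(y - 4) + 2*log(y + 4).
Then F(6) - F(5) = (log(50)) - (log(81)) = log(50/81).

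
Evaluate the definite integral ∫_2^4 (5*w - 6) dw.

18

By the power rule, an antiderivative is F(w) = 5*w**2/2 - 6*w.
Then F(4) - F(2) = (16) - (-2) = 18.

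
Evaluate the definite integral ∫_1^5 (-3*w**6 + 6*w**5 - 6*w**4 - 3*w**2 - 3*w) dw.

-761828/35

By the power rule, an antiderivative is F(w) = -3*w**7/7 + w**6 - 6*w**5/5 - w**3 - 3*w**2/2.
Then F(5) - F(1) = (-304775/14) - (-219/70) = -761828/35.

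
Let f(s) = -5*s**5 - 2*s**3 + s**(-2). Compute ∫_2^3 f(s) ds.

-1173/2

By the power rule, an antiderivative is F(s) = -5*s**6/6 - s**4/2 - 1/s.
Then F(3) - F(2) = (-1945/3) - (-371/6) = -1173/2.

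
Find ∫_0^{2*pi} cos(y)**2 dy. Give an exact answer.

pi

Use the identity cos^2(y) = (1 + cos(2*y))/2.
An antiderivative is F(y) = y/2 + sin(2*y)/4.
Then F(2*pi) - F(0) = (pi) - (0) = pi.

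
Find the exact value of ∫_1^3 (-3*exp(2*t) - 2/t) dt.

-3*exp(6)/2 - log(9) + 3*exp(2)/2

An antiderivative is F(t) = -3*exp(2*t)/2 - 2*log(t).
Then F(3) - F(1) = (-3*exp(6)/2 - log(9)) - (-3*exp(2)/2) = -3*exp(6)/2 - log(9) + 3*exp(2)/2.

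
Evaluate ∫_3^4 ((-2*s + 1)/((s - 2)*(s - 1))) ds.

Factor the denominator: s**2 - 3*s + 2 = (s - 1)(s - 2).
Partial fractions: (-2*s + 1)/((s - 2)*(s - 1)) = 1/(s - 1) - 3/(s - 2).
An antiderivative is F(s) = -3*log(s - 2) + log(s - 1).
Then F(4) - F(3) = (log(3/8)) - (log(2)) = log(3/16).

log(3/16)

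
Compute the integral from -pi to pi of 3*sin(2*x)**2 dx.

Use the identity sin^2(2*x) = (1 - cos(4*x))/2.
An antiderivative is F(x) = 3*x/2 - 3*sin(4*x)/8.
Then F(pi) - F(-pi) = (3*pi/2) - (-3*pi/2) = 3*pi.

3*pi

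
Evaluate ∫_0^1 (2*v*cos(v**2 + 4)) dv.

sin(5) - sin(4)

Let u = v**2 + 4, so du = 2*v dv. When v = 0, u = 4; when v = 1, u = 5.
The integral becomes ∫ cos(u) du from 4 to 5, with antiderivative sin(u).
Back in v: F(v) = sin(v**2 + 4).
Then F(1) - F(0) = (sin(5)) - (sin(4)) = sin(5) - sin(4).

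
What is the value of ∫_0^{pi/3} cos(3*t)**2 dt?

Use the identity cos^2(3*t) = (1 + cos(6*t))/2.
An antiderivative is F(t) = t/2 + sin(6*t)/12.
Then F(pi/3) - F(0) = (pi/6) - (0) = pi/6.

pi/6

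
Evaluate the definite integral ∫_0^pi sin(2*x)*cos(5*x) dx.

Use the identity sin(2*x)cos(5*x) = [sin(7*x) + sin(-3*x)]/2.
An antiderivative is F(x) = cos(3*x)/6 - cos(7*x)/14.
Then F(pi) - F(0) = (-2/21) - (2/21) = -4/21.

-4/21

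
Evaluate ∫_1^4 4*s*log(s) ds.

-15 + 64*log(2)

Integrate by parts once (u = ln s, dv = 4*s ds).
An antiderivative is F(s) = s**2*(2*log(s) - 1).
Then F(4) - F(1) = (-16 + 64*log(2)) - (-1) = -15 + 64*log(2).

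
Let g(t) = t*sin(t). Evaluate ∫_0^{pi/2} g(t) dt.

Integrate by parts once (u = t, dv = sin(t) dt).
An antiderivative is F(t) = -t*cos(t) + sin(t).
Then F(pi/2) - F(0) = (1) - (0) = 1.

1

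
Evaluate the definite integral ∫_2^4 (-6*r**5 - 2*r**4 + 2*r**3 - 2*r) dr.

By the power rule, an antiderivative is F(r) = -r**6 - 2*r**5/5 + r**4/2 - r**2.
Then F(4) - F(2) = (-21968/5) - (-364/5) = -21604/5.

-21604/5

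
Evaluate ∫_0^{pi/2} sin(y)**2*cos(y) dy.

1/3

Let u = sin(y), so du = cos(y) dy. When y = 0, u = 0; when y = pi/2, u = 1.
The integral becomes ∫ u**2 du from 0 to 1, with antiderivative u**3/3.
Back in y: F(y) = sin(y)**3/3.
Then F(pi/2) - F(0) = (1/3) - (0) = 1/3.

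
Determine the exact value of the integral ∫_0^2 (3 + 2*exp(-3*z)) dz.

An antiderivative is F(z) = 3*z - 2*exp(-3*z)/3.
Then F(2) - F(0) = (6 - 2*exp(-6)/3) - (-2/3) = 20/3 - 2*exp(-6)/3.

20/3 - 2*exp(-6)/3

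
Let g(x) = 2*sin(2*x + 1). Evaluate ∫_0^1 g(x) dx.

Let u = 2*x + 1, so du = 2 dx. When x = 0, u = 1; when x = 1, u = 3.
The integral becomes ∫ sin(u) du from 1 to 3, with antiderivative -cos(u).
Back in x: F(x) = -cos(2*x + 1).
Then F(1) - F(0) = (-cos(3)) - (-cos(1)) = cos(1) - cos(3).

cos(1) - cos(3)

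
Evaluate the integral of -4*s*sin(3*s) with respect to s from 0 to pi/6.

Integrate by parts once (u = s, dv = -4*sin(3*s) ds).
An antiderivative is F(s) = 4*s*cos(3*s)/3 - 4*sin(3*s)/9.
Then F(pi/6) - F(0) = (-4/9) - (0) = -4/9.

-4/9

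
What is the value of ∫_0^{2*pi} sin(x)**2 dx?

pi

Use the identity sin^2(x) = (1 - cos(2*x))/2.
An antiderivative is F(x) = x/2 - sin(2*x)/4.
Then F(2*pi) - F(0) = (pi) - (0) = pi.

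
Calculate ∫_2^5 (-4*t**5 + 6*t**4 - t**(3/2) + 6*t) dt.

-32997/5 - 10*sqrt(5) + 8*sqrt(2)/5

By the power rule, an antiderivative is F(t) = -2*t**6/3 - 2*t**(5/2)/5 + 6*t**5/5 + 3*t**2.
Then F(5) - F(2) = (-19775/3 - 10*sqrt(5)) - (116/15 - 8*sqrt(2)/5) = -32997/5 - 10*sqrt(5) + 8*sqrt(2)/5.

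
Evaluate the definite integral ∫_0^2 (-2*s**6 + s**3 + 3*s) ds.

By the power rule, an antiderivative is F(s) = -2*s**7/7 + s**4/4 + 3*s**2/2.
Then F(2) - F(0) = (-186/7) - (0) = -186/7.

-186/7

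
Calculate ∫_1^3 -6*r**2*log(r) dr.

52/3 - 54*log(3)

Integrate by parts once (u = ln r, dv = -6*r**2 dr).
An antiderivative is F(r) = -2*r**3*(3*log(r) - 1)/3.
Then F(3) - F(1) = (18 - 54*log(3)) - (2/3) = 52/3 - 54*log(3).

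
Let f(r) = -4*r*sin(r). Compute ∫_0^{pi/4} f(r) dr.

Integrate by parts once (u = r, dv = -4*sin(r) dr).
An antiderivative is F(r) = 4*r*cos(r) - 4*sin(r).
Then F(pi/4) - F(0) = (sqrt(2)*(-4 + pi)/2) - (0) = sqrt(2)*(-4 + pi)/2.

sqrt(2)*(-4 + pi)/2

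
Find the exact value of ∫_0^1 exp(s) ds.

An antiderivative is F(s) = exp(s).
Then F(1) - F(0) = (E) - (1) = -1 + E.

-1 + E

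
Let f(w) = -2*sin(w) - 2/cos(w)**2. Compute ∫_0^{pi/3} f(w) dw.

An antiderivative is F(w) = 2*cos(w) - 2*tan(w).
Then F(pi/3) - F(0) = (1 - 2*sqrt(3)) - (2) = -2*sqrt(3) - 1.

-2*sqrt(3) - 1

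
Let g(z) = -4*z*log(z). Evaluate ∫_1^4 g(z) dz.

15 - 64*log(2)

Integrate by parts once (u = ln z, dv = -4*z dz).
An antiderivative is F(z) = -z**2*(2*log(z) - 1).
Then F(4) - F(1) = (16 - 64*log(2)) - (1) = 15 - 64*log(2).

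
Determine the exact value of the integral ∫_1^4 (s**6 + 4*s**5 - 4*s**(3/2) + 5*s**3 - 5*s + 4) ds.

By the power rule, an antiderivative is F(s) = s**7/7 + 2*s**6/3 - 8*s**(5/2)/5 + 5*s**4/4 - 5*s**2/2 + 4*s.
Then F(4) - F(1) = (558184/105) - (823/420) = 743971/140.

743971/140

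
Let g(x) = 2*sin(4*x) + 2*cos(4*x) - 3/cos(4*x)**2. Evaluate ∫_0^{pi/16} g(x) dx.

An antiderivative is F(x) = sin(4*x)/2 - cos(4*x)/2 - 3*tan(4*x)/4.
Then F(pi/16) - F(0) = (-3/4) - (-1/2) = -1/4.

-1/4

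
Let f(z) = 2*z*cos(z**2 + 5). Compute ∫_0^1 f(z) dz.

sin(6) - sin(5)

Let u = z**2 + 5, so du = 2*z dz. When z = 0, u = 5; when z = 1, u = 6.
The integral becomes ∫ cos(u) du from 5 to 6, with antiderivative sin(u).
Back in z: F(z) = sin(z**2 + 5).
Then F(1) - F(0) = (sin(6)) - (sin(5)) = sin(6) - sin(5).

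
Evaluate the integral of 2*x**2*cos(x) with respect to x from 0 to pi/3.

Integrate by parts twice (u = x^2, dv = 2*cos(x) dx).
An antiderivative is F(x) = 2*x**2*sin(x) + 4*x*cos(x) - 4*sin(x).
Then F(pi/3) - F(0) = (-2*sqrt(3) + sqrt(3)*pi**2/9 + 2*pi/3) - (0) = -2*sqrt(3) + sqrt(3)*pi**2/9 + 2*pi/3.

-2*sqrt(3) + sqrt(3)*pi**2/9 + 2*pi/3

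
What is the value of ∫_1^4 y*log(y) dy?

-15/4 + 16*log(2)

Integrate by parts once (u = ln y, dv = y dy).
An antiderivative is F(y) = y**2*(2*log(y) - 1)/4.
Then F(4) - F(1) = (-4 + 16*log(2)) - (-1/4) = -15/4 + 16*log(2).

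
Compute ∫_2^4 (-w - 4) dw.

By the power rule, an antiderivative is F(w) = -w**2/2 - 4*w.
Then F(4) - F(2) = (-24) - (-10) = -14.

-14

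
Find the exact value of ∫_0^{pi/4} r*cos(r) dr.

-1 + sqrt(2)*pi/8 + sqrt(2)/2

Integrate by parts once (u = r, dv = cos(r) dr).
An antiderivative is F(r) = r*sin(r) + cos(r).
Then F(pi/4) - F(0) = (sqrt(2)*(pi + 4)/8) - (1) = -1 + sqrt(2)*pi/8 + sqrt(2)/2.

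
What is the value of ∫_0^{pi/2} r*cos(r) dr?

-1 + pi/2

Integrate by parts once (u = r, dv = cos(r) dr).
An antiderivative is F(r) = r*sin(r) + cos(r).
Then F(pi/2) - F(0) = (pi/2) - (1) = -1 + pi/2.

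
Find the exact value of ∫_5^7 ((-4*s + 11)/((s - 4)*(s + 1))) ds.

log(9/64)

Factor the denominator: s**2 - 3*s - 4 = (s + 1)(s - 4).
Partial fractions: (-4*s + 11)/((s - 4)*(s + 1)) = -3/(s + 1) - 1/(s - 4).
An antiderivative is F(s) = -log(s - 4) - 3*log(s + 1).
Then F(7) - F(5) = (-9*log(2) - log(3)) - (-3*log(3) - 3*log(2)) = log(9/64).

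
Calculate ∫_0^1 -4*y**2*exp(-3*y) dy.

Integrate by parts twice (u = y^2, dv = -4*exp(-3*y) dy).
An antiderivative is F(y) = (36*y**2 + 24*y + 8)*exp(-3*y)/27.
Then F(1) - F(0) = (68*exp(-3)/27) - (8/27) = -8/27 + 68*exp(-3)/27.

-8/27 + 68*exp(-3)/27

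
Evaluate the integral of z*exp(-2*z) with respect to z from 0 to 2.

(-5 + exp(4))*exp(-4)/4

Integrate by parts once (u = z, dv = exp(-2*z) dz).
An antiderivative is F(z) = (-2*z - 1)*exp(-2*z)/4.
Then F(2) - F(0) = (-5*exp(-4)/4) - (-1/4) = (-5 + exp(4))*exp(-4)/4.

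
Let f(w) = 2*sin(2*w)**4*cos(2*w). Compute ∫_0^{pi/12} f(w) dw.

Let u = sin(2*w), so du = 2*cos(2*w) dw. When w = 0, u = 0; when w = pi/12, u = 1/2.
The integral becomes ∫ u**4 du from 0 to 1/2, with antiderivative u**5/5.
Back in w: F(w) = sin(2*w)**5/5.
Then F(pi/12) - F(0) = (1/160) - (0) = 1/160.

1/160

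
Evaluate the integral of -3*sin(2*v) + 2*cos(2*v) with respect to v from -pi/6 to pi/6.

sqrt(3)

An antiderivative is F(v) = sin(2*v) + 3*cos(2*v)/2.
Then F(pi/6) - F(-pi/6) = (3/4 + sqrt(3)/2) - (3/4 - sqrt(3)/2) = sqrt(3).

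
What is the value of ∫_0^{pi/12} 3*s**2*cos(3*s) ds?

Integrate by parts twice (u = s^2, dv = 3*cos(3*s) ds).
An antiderivative is F(s) = s**2*sin(3*s) + 2*s*cos(3*s)/3 - 2*sin(3*s)/9.
Then F(pi/12) - F(0) = (sqrt(2)*(-32 + pi**2 + 8*pi)/288) - (0) = sqrt(2)*(-32 + pi**2 + 8*pi)/288.

sqrt(2)*(-32 + pi**2 + 8*pi)/288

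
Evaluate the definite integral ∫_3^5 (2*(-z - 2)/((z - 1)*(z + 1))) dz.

Factor the denominator: z**2 - 1 = (z + 1)(z - 1).
Partial fractions: 2*(-z - 2)/((z - 1)*(z + 1)) = 1/(z + 1) - 3/(z - 1).
An antiderivative is F(z) = -3*log(z - 1) + log(z + 1).
Then F(5) - F(3) = (log(3/32)) - (-log(2)) = log(3/16).

log(3/16)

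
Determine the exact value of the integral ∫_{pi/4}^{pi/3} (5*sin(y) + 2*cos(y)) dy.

-5/2 + sqrt(3) + 3*sqrt(2)/2

An antiderivative is F(y) = 2*sin(y) - 5*cos(y).
Then F(pi/3) - F(pi/4) = (-5/2 + sqrt(3)) - (-3*sqrt(2)/2) = -5/2 + sqrt(3) + 3*sqrt(2)/2.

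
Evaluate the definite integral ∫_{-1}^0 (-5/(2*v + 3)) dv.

An antiderivative is F(v) = -5*log(2*v + 3)/2.
Then F(0) - F(-1) = (-5*log(3)/2) - (0) = -5*log(3)/2.

-5*log(3)/2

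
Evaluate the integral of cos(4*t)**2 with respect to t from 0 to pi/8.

pi/16

Use the identity cos^2(4*t) = (1 + cos(8*t))/2.
An antiderivative is F(t) = t/2 + sin(8*t)/16.
Then F(pi/8) - F(0) = (pi/16) - (0) = pi/16.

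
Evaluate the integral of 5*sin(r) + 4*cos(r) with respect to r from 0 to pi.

An antiderivative is F(r) = 4*sin(r) - 5*cos(r).
Then F(pi) - F(0) = (5) - (-5) = 10.

10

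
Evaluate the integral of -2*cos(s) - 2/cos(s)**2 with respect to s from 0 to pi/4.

-2 - sqrt(2)

An antiderivative is F(s) = -2*sin(s) - 2*tan(s).
Then F(pi/4) - F(0) = (-2 - sqrt(2)) - (0) = -2 - sqrt(2).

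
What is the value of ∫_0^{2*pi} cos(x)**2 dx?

pi

Use the identity cos^2(x) = (1 + cos(2*x))/2.
An antiderivative is F(x) = x/2 + sin(2*x)/4.
Then F(2*pi) - F(0) = (pi) - (0) = pi.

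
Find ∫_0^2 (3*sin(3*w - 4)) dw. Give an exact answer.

Let u = 3*w - 4, so du = 3 dw. When w = 0, u = -4; when w = 2, u = 2.
The integral becomes ∫ sin(u) du from -4 to 2, with antiderivative -cos(u).
Back in w: F(w) = -cos(3*w - 4).
Then F(2) - F(0) = (-cos(2)) - (-cos(4)) = cos(4) - cos(2).

cos(4) - cos(2)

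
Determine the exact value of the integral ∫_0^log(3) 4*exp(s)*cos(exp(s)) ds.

-4*sin(1) + 4*sin(3)

Let u = exp(s), so du = exp(s) ds. When s = 0, u = 1; when s = log(3), u = 3.
The integral becomes 4·∫ cos(u) du from 1 to 3, with antiderivative 4*sin(u).
Back in s: F(s) = 4*sin(exp(s)).
Then F(log(3)) - F(0) = (4*sin(3)) - (4*sin(1)) = -4*sin(1) + 4*sin(3).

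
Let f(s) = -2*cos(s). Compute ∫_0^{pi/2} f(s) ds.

-2

An antiderivative is F(s) = -2*sin(s).
Then F(pi/2) - F(0) = (-2) - (0) = -2.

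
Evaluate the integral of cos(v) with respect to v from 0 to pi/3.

An antiderivative is F(v) = sin(v).
Then F(pi/3) - F(0) = (sqrt(3)/2) - (0) = sqrt(3)/2.

sqrt(3)/2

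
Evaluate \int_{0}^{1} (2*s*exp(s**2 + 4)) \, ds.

Let u = s**2 + 4, so du = 2*s ds. When s = 0, u = 4; when s = 1, u = 5.
The integral becomes ∫ exp(u) du from 4 to 5, with antiderivative exp(u).
Back in s: F(s) = exp(s**2 + 4).
Then F(1) - F(0) = (exp(5)) - (exp(4)) = -exp(4) + exp(5).

-exp(4) + exp(5)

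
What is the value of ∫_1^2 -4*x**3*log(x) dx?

15/4 - 16*log(2)

Integrate by parts once (u = ln x, dv = -4*x**3 dx).
An antiderivative is F(x) = -x**4*(4*log(x) - 1)/4.
Then F(2) - F(1) = (4 - 16*log(2)) - (1/4) = 15/4 - 16*log(2).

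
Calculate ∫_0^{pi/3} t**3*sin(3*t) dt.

pi*(-6 + pi**2)/81

Integrate by parts 3 times (u = t^3, dv = sin(3*t) dt).
An antiderivative is F(t) = -t**3*cos(3*t)/3 + t**2*sin(3*t)/3 + 2*t*cos(3*t)/9 - 2*sin(3*t)/27.
Then F(pi/3) - F(0) = (pi*(-6 + pi**2)/81) - (0) = pi*(-6 + pi**2)/81.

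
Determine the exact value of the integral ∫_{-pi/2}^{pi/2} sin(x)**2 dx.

Use the identity sin^2(x) = (1 - cos(2*x))/2.
An antiderivative is F(x) = x/2 - sin(2*x)/4.
Then F(pi/2) - F(-pi/2) = (pi/4) - (-pi/4) = pi/2.

pi/2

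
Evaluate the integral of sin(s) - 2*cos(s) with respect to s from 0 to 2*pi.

0

An antiderivative is F(s) = -2*sin(s) - cos(s).
Then F(2*pi) - F(0) = (-1) - (-1) = 0.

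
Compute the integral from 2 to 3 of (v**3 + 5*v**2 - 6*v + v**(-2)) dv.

By the power rule, an antiderivative is F(v) = v**4/4 + 5*v**3/3 - 3*v**2 - 1/v.
Then F(3) - F(2) = (455/12) - (29/6) = 397/12.

397/12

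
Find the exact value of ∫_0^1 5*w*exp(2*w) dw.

Integrate by parts once (u = w, dv = 5*exp(2*w) dw).
An antiderivative is F(w) = (10*w - 5)*exp(2*w)/4.
Then F(1) - F(0) = (5*exp(2)/4) - (-5/4) = 5/4 + 5*exp(2)/4.

5/4 + 5*exp(2)/4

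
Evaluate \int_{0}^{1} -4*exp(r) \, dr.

An antiderivative is F(r) = -4*exp(r).
Then F(1) - F(0) = (-4*E) - (-4) = 4 - 4*E.

4 - 4*E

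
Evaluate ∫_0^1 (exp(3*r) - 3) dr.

An antiderivative is F(r) = exp(3*r)/3 - 3*r.
Then F(1) - F(0) = (-3 + exp(3)/3) - (1/3) = -10/3 + exp(3)/3.

-10/3 + exp(3)/3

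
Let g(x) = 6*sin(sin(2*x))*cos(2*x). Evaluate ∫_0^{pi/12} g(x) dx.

Let u = sin(2*x), so du = 2*cos(2*x) dx. When x = 0, u = 0; when x = pi/12, u = 1/2.
The integral becomes 3·∫ sin(u) du from 0 to 1/2, with antiderivative -3*cos(u).
Back in x: F(x) = -3*cos(sin(2*x)).
Then F(pi/12) - F(0) = (-3*cos(1/2)) - (-3) = 3 - 3*cos(1/2).

3 - 3*cos(1/2)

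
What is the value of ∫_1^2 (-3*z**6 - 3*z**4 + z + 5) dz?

-4657/70

By the power rule, an antiderivative is F(z) = -3*z**7/7 - 3*z**5/5 + z**2/2 + 5*z.
Then F(2) - F(1) = (-2172/35) - (313/70) = -4657/70.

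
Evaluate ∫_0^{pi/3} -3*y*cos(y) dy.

-sqrt(3)*pi/2 + 3/2

Integrate by parts once (u = y, dv = -3*cos(y) dy).
An antiderivative is F(y) = -3*y*sin(y) - 3*cos(y).
Then F(pi/3) - F(0) = (-sqrt(3)*pi/2 - 3/2) - (-3) = -sqrt(3)*pi/2 + 3/2.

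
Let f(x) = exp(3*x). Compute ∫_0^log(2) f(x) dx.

7/3

Let u = exp(x), so du = exp(x) dx. When x = 0, u = 1; when x = log(2), u = 2.
The integral becomes ∫ u**2 du from 1 to 2, with antiderivative u**3/3.
Back in x: F(x) = exp(3*x)/3.
Then F(log(2)) - F(0) = (8/3) - (1/3) = 7/3.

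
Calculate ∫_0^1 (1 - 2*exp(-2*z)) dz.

An antiderivative is F(z) = z + exp(-2*z).
Then F(1) - F(0) = (exp(-2) + 1) - (1) = exp(-2).

exp(-2)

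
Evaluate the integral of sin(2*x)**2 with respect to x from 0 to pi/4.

Use the identity sin^2(2*x) = (1 - cos(4*x))/2.
An antiderivative is F(x) = x/2 - sin(4*x)/8.
Then F(pi/4) - F(0) = (pi/8) - (0) = pi/8.

pi/8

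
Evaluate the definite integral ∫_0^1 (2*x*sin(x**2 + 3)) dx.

Let u = x**2 + 3, so du = 2*x dx. When x = 0, u = 3; when x = 1, u = 4.
The integral becomes ∫ sin(u) du from 3 to 4, with antiderivative -cos(u).
Back in x: F(x) = -cos(x**2 + 3).
Then F(1) - F(0) = (-cos(4)) - (-cos(3)) = cos(3) - cos(4).

cos(3) - cos(4)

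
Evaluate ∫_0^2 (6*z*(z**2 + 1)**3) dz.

468

Let u = z**2 + 1, so du = 2*z dz. When z = 0, u = 1; when z = 2, u = 5.
The integral becomes 3·∫ u**3 du from 1 to 5, with antiderivative 3*u**4/4.
Back in z: F(z) = 3*(z**2 + 1)**4/4.
Then F(2) - F(0) = (1875/4) - (3/4) = 468.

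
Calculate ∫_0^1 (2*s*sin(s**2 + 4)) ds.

Let u = s**2 + 4, so du = 2*s ds. When s = 0, u = 4; when s = 1, u = 5.
The integral becomes ∫ sin(u) du from 4 to 5, with antiderivative -cos(u).
Back in s: F(s) = -cos(s**2 + 4).
Then F(1) - F(0) = (-cos(5)) - (-cos(4)) = cos(4) - cos(5).

cos(4) - cos(5)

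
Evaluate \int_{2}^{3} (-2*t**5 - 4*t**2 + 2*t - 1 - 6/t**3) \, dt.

By the power rule, an antiderivative is F(t) = -t**6/3 - 4*t**3/3 + t**2 - t + 3/t**2.
Then F(3) - F(2) = (-818/3) - (-117/4) = -2921/12.

-2921/12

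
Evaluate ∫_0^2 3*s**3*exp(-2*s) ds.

9/8 - 213*exp(-4)/8

Integrate by parts 3 times (u = s^3, dv = 3*exp(-2*s) ds).
An antiderivative is F(s) = (-12*s**3 - 18*s**2 - 18*s - 9)*exp(-2*s)/8.
Then F(2) - F(0) = (-213*exp(-4)/8) - (-9/8) = 9/8 - 213*exp(-4)/8.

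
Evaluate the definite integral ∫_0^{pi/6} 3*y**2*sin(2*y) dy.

Integrate by parts twice (u = y^2, dv = 3*sin(2*y) dy).
An antiderivative is F(y) = -3*y**2*cos(2*y)/2 + 3*y*sin(2*y)/2 + 3*cos(2*y)/4.
Then F(pi/6) - F(0) = (-pi**2/48 + 3/8 + sqrt(3)*pi/8) - (3/4) = -3/8 - pi**2/48 + sqrt(3)*pi/8.

-3/8 - pi**2/48 + sqrt(3)*pi/8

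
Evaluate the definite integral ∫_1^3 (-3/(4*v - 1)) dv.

-3*log(11)/4 + 3*log(3)/4

An antiderivative is F(v) = -3*log(4*v - 1)/4.
Then F(3) - F(1) = (-3*log(11)/4) - (-3*log(3)/4) = -3*log(11)/4 + 3*log(3)/4.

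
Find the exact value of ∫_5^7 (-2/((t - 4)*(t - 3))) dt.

Factor the denominator: t**2 - 7*t + 12 = (t - 3)(t - 4).
Partial fractions: -2/((t - 4)*(t - 3)) = 2/(t - 3) - 2/(t - 4).
An antiderivative is F(t) = -2*log(t - 4) + 2*log(t - 3).
Then F(7) - F(5) = (log(16/9)) - (log(4)) = log(4/9).

log(4/9)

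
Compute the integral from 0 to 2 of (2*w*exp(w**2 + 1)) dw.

Let u = w**2 + 1, so du = 2*w dw. When w = 0, u = 1; when w = 2, u = 5.
The integral becomes ∫ exp(u) du from 1 to 5, with antiderivative exp(u).
Back in w: F(w) = exp(w**2 + 1).
Then F(2) - F(0) = (exp(5)) - (exp(1)) = -exp(1) + exp(5).

-exp(1) + exp(5)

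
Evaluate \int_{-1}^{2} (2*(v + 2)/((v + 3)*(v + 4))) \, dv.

log(64/25)

Factor the denominator: v**2 + 7*v + 12 = (v + 4)(v + 3).
Partial fractions: 2*(v + 2)/((v + 3)*(v + 4)) = 4/(v + 4) - 2/(v + 3).
An antiderivative is F(v) = -2*log(v + 3) + 4*log(v + 4).
Then F(2) - F(-1) = (-2*log(5) + 4*log(2) + 4*log(3)) - (log(81/4)) = log(64/25).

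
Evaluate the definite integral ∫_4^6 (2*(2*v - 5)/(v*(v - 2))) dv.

-6*log(2) + 5*log(3)

Factor the denominator: v**2 - 2*v = v(v - 2).
Partial fractions: 2*(2*v - 5)/(v*(v - 2)) = 5/v - 1/(v - 2).
An antiderivative is F(v) = 5*log(v) - log(v - 2).
Then F(6) - F(4) = (3*log(2) + 5*log(3)) - (9*log(2)) = -6*log(2) + 5*log(3).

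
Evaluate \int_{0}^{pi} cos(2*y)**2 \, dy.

pi/2

Use the identity cos^2(2*y) = (1 + cos(4*y))/2.
An antiderivative is F(y) = y/2 + sin(4*y)/8.
Then F(pi) - F(0) = (pi/2) - (0) = pi/2.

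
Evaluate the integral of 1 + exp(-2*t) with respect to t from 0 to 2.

5/2 - exp(-4)/2

An antiderivative is F(t) = t - exp(-2*t)/2.
Then F(2) - F(0) = (2 - exp(-4)/2) - (-1/2) = 5/2 - exp(-4)/2.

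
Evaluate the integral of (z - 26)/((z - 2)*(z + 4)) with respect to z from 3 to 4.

Factor the denominator: z**2 + 2*z - 8 = (z + 4)(z - 2).
Partial fractions: (z - 26)/((z - 2)*(z + 4)) = 5/(z + 4) - 4/(z - 2).
An antiderivative is F(z) = -4*log(z - 2) + 5*log(z + 4).
Then F(4) - F(3) = (11*log(2)) - (5*log(7)) = -5*log(7) + 11*log(2).

-5*log(7) + 11*log(2)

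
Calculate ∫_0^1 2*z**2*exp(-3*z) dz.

Integrate by parts twice (u = z^2, dv = 2*exp(-3*z) dz).
An antiderivative is F(z) = (-18*z**2 - 12*z - 4)*exp(-3*z)/27.
Then F(1) - F(0) = (-34*exp(-3)/27) - (-4/27) = 4/27 - 34*exp(-3)/27.

4/27 - 34*exp(-3)/27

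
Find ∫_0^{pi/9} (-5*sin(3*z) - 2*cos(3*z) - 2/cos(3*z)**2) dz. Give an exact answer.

An antiderivative is F(z) = -2*sin(3*z)/3 + 5*cos(3*z)/3 - 2*tan(3*z)/3.
Then F(pi/9) - F(0) = (5/6 - sqrt(3)) - (5/3) = -sqrt(3) - 5/6.

-sqrt(3) - 5/6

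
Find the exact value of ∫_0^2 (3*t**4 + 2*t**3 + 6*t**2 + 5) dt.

By the power rule, an antiderivative is F(t) = 3*t**5/5 + t**4/2 + 2*t**3 + 5*t.
Then F(2) - F(0) = (266/5) - (0) = 266/5.

266/5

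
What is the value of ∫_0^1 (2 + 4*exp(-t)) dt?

6 - 4*exp(-1)

An antiderivative is F(t) = 2*t - 4*exp(-t).
Then F(1) - F(0) = (2 - 4*exp(-1)) - (-4) = 6 - 4*exp(-1).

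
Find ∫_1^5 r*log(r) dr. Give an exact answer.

Integrate by parts once (u = ln r, dv = r dr).
An antiderivative is F(r) = r**2*(2*log(r) - 1)/4.
Then F(5) - F(1) = (-25/4 + 25*log(5)/2) - (-1/4) = -6 + 25*log(5)/2.

-6 + 25*log(5)/2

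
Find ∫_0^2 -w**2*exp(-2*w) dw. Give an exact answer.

(13 - exp(4))*exp(-4)/4

Integrate by parts twice (u = w^2, dv = -exp(-2*w) dw).
An antiderivative is F(w) = (2*w**2 + 2*w + 1)*exp(-2*w)/4.
Then F(2) - F(0) = (13*exp(-4)/4) - (1/4) = (13 - exp(4))*exp(-4)/4.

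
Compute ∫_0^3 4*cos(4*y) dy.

sin(12)

Let u = 4*y, so du = 4 dy. When y = 0, u = 0; when y = 3, u = 12.
The integral becomes ∫ cos(u) du from 0 to 12, with antiderivative sin(u).
Back in y: F(y) = sin(4*y).
Then F(3) - F(0) = (sin(12)) - (0) = sin(12).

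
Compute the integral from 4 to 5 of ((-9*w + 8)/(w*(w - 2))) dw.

-4*log(5) - 5*log(3) + 13*log(2)

Factor the denominator: w**2 - 2*w = w(w - 2).
Partial fractions: (-9*w + 8)/(w*(w - 2)) = -4/w - 5/(w - 2).
An antiderivative is F(w) = -4*log(w) - 5*log(w - 2).
Then F(5) - F(4) = (-4*log(5) - 5*log(3)) - (-13*log(2)) = -4*log(5) - 5*log(3) + 13*log(2).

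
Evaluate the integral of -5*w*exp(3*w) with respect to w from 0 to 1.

-10*exp(3)/9 - 5/9

Integrate by parts once (u = w, dv = -5*exp(3*w) dw).
An antiderivative is F(w) = (-15*w + 5)*exp(3*w)/9.
Then F(1) - F(0) = (-10*exp(3)/9) - (5/9) = -10*exp(3)/9 - 5/9.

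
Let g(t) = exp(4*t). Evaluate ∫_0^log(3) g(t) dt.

Let u = exp(t), so du = exp(t) dt. When t = 0, u = 1; when t = log(3), u = 3.
The integral becomes ∫ u**3 du from 1 to 3, with antiderivative u**4/4.
Back in t: F(t) = exp(4*t)/4.
Then F(log(3)) - F(0) = (81/4) - (1/4) = 20.

20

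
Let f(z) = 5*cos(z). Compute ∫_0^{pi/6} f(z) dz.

5/2

An antiderivative is F(z) = 5*sin(z).
Then F(pi/6) - F(0) = (5/2) - (0) = 5/2.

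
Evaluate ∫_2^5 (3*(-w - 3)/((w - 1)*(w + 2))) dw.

Factor the denominator: w**2 + w - 2 = (w + 2)(w - 1).
Partial fractions: 3*(-w - 3)/((w - 1)*(w + 2)) = 1/(w + 2) - 4/(w - 1).
An antiderivative is F(w) = -4*log(w - 1) + log(w + 2).
Then F(5) - F(2) = (-8*log(2) + log(7)) - (log(4)) = -10*log(2) + log(7).

-10*log(2) + log(7)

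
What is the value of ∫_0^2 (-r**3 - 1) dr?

By the power rule, an antiderivative is F(r) = -r**4/4 - r.
Then F(2) - F(0) = (-6) - (0) = -6.

-6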